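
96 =96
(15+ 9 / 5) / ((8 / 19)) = 399 / 10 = 39.90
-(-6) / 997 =6 / 997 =0.01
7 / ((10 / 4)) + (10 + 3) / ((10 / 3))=6.70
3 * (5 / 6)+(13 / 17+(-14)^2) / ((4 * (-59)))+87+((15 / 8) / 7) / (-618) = 88.67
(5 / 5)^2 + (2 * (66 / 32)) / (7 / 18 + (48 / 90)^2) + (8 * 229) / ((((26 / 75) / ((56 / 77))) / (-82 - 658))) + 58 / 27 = -4436312765405 / 1559844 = -2844074.64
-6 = -6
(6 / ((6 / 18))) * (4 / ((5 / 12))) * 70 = 12096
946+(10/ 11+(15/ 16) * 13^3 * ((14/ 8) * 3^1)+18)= 8291901/ 704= 11778.27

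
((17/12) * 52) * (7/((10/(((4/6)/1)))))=1547/45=34.38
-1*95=-95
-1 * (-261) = 261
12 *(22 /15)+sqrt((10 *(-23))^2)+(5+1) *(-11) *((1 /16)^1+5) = -3461 /40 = -86.52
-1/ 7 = -0.14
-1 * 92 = -92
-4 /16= -1 /4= -0.25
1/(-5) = -1/5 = -0.20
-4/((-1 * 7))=4/7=0.57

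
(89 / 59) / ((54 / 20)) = 0.56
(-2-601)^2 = 363609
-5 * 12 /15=-4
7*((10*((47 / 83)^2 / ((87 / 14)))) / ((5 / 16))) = 6927424 / 599343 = 11.56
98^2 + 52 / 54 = 259334 / 27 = 9604.96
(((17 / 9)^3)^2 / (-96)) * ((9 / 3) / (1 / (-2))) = 24137569 / 8503056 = 2.84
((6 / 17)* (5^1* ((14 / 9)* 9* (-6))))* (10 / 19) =-25200 / 323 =-78.02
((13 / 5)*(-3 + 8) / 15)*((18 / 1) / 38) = 0.41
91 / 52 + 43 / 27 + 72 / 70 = 16523 / 3780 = 4.37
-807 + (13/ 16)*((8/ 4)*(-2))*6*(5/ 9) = -4907/ 6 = -817.83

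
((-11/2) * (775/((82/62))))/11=-24025/82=-292.99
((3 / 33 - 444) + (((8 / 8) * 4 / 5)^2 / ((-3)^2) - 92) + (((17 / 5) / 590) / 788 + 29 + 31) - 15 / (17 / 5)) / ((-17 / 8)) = 1878881911261 / 8313641325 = 226.00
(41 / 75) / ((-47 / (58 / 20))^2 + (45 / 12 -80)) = 3364 / 1147125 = 0.00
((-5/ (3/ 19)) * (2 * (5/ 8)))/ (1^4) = -39.58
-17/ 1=-17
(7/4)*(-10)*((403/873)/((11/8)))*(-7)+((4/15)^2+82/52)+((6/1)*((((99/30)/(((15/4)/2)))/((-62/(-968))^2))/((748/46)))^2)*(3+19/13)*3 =2330057911896885986339/41649032020488750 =55945.07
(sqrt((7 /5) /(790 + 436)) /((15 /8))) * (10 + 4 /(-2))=32 * sqrt(42910) /45975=0.14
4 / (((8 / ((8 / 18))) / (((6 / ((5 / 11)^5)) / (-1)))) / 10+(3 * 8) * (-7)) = -1288408 / 54115011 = -0.02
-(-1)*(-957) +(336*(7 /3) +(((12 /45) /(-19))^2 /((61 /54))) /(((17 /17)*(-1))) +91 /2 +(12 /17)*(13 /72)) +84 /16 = -13715248909 /112307100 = -122.12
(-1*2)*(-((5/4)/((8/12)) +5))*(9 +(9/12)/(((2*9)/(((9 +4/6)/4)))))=144155/1152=125.13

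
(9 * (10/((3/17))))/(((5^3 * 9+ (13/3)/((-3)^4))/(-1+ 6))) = 309825/136694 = 2.27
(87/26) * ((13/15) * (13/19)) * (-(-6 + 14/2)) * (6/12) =-377/380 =-0.99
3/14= 0.21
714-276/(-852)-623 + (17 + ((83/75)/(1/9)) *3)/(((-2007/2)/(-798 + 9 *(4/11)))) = 1677853436/13062225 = 128.45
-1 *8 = -8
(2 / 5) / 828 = 1 / 2070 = 0.00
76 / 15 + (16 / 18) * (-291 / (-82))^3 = 46308281 / 1033815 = 44.79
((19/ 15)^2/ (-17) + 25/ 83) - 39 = -38.79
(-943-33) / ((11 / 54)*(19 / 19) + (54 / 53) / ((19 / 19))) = -2793312 / 3499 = -798.32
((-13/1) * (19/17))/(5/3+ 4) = -741/289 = -2.56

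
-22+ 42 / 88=-947 / 44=-21.52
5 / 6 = 0.83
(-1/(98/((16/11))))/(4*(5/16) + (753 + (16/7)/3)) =-96/4883417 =-0.00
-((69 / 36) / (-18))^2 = -529 / 46656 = -0.01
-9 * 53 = -477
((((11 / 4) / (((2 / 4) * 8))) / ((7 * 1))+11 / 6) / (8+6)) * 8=649 / 588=1.10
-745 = -745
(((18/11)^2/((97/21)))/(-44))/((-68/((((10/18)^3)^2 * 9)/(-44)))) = -109375/93868018992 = -0.00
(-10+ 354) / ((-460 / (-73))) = 54.59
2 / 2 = 1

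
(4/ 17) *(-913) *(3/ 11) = -996/ 17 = -58.59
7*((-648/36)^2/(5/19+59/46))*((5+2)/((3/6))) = 3964464/193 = 20541.26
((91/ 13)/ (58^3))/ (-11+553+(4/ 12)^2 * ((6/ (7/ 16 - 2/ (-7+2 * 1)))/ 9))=12663/ 191334241456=0.00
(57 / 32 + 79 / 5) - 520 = -80387 / 160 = -502.42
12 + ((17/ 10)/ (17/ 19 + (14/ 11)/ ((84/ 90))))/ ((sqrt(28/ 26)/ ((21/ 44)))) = 12.35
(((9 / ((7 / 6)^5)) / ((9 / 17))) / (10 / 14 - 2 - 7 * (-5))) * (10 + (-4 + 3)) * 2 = 594864 / 141659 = 4.20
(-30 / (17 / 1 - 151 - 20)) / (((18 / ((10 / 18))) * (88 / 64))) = 100 / 22869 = 0.00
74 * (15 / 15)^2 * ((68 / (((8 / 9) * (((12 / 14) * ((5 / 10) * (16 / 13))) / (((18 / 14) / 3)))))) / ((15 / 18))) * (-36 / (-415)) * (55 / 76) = 21857121 / 63080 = 346.50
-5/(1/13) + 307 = 242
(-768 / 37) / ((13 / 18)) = -13824 / 481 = -28.74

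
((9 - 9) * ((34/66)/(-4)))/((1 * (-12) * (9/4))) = 0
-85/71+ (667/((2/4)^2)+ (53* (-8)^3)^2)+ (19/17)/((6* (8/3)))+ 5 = 14220684121957/19312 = 736365167.87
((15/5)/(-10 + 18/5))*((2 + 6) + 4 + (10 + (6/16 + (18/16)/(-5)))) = -1329/128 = -10.38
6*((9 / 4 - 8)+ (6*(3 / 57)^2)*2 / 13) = -323673 / 9386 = -34.48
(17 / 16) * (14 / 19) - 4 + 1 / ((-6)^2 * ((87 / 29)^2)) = -39571 / 12312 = -3.21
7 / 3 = 2.33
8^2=64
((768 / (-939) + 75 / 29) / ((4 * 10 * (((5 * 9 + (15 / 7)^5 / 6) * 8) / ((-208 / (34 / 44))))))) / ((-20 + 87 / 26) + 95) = -143285960818 / 396446597469225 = -0.00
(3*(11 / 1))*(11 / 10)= 363 / 10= 36.30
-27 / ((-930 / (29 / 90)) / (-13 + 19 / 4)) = -0.08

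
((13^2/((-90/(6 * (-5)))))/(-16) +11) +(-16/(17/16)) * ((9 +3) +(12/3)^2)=-414.17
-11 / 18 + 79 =1411 / 18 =78.39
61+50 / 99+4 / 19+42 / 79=9249875 / 148599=62.25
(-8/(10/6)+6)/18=1/15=0.07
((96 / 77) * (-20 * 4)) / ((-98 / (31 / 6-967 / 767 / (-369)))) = 1872963200 / 355948593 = 5.26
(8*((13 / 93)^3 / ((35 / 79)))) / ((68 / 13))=4512638 / 478592415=0.01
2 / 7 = 0.29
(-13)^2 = 169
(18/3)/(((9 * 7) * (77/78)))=52/539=0.10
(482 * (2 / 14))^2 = 232324 / 49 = 4741.31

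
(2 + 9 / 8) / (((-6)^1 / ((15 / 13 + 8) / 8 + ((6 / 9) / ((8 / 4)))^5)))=-0.60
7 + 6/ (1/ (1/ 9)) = 23/ 3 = 7.67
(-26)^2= 676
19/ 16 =1.19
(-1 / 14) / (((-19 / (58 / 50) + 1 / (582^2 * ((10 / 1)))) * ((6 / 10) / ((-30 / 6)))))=-409291500 / 11262572797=-0.04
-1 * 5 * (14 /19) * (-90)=6300 /19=331.58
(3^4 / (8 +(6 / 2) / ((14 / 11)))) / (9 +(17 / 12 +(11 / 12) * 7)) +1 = 21449 / 14645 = 1.46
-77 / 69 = -1.12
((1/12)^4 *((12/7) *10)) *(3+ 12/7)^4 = 219615/537824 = 0.41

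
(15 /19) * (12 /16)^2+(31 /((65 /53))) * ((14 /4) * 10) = 3498059 /3952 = 885.14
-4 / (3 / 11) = -44 / 3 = -14.67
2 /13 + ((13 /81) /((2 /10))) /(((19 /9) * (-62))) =20359 /137826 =0.15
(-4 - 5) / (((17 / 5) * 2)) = -1.32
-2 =-2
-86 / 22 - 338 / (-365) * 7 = 10331 / 4015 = 2.57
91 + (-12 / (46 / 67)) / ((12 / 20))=1423 / 23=61.87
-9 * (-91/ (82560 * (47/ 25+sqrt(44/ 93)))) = 5966415/ 979365248 -34125 * sqrt(1023)/ 489682624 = 0.00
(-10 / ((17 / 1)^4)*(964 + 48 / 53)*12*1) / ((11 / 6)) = -36820800 / 48692743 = -0.76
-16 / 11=-1.45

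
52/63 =0.83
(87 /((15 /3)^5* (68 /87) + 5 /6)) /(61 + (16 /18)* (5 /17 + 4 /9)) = 6948342 /12031745215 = 0.00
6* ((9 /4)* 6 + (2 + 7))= 135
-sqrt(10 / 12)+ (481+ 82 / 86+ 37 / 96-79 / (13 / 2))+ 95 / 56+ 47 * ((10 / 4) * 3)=309677257 / 375648-sqrt(30) / 6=823.47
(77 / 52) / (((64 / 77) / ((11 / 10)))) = 65219 / 33280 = 1.96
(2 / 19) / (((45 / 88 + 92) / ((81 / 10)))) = 7128 / 773395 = 0.01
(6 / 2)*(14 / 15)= 14 / 5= 2.80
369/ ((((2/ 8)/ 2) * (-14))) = -1476/ 7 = -210.86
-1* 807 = -807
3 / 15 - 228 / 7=-1133 / 35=-32.37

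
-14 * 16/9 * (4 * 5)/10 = -448/9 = -49.78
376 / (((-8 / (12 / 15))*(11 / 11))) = -188 / 5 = -37.60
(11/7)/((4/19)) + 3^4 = 2477/28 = 88.46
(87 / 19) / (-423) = -29 / 2679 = -0.01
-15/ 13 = -1.15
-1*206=-206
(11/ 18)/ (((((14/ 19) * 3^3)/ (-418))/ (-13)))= 567853/ 3402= 166.92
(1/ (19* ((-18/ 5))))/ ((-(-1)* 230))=-1/ 15732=-0.00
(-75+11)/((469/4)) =-256/469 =-0.55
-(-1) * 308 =308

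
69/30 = 23/10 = 2.30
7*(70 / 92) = 245 / 46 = 5.33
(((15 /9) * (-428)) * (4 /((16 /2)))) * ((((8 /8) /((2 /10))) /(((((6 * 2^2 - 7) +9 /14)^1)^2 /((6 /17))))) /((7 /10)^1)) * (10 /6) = -14980000 /3111459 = -4.81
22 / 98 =11 / 49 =0.22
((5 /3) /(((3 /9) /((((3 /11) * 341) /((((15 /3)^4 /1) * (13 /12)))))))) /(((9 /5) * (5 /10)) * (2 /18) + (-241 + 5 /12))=-13392 /4689425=-0.00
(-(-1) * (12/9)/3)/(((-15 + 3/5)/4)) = -10/81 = -0.12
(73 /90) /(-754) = -73 /67860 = -0.00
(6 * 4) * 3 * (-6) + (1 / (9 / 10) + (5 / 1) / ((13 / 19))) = -49559 / 117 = -423.58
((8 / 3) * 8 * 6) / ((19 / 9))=1152 / 19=60.63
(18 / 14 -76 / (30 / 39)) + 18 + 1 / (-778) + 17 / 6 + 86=380584 / 40845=9.32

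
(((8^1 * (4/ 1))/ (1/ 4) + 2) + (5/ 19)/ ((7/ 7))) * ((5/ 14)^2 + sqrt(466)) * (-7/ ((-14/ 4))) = 61875/ 1862 + 4950 * sqrt(466)/ 19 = 5657.22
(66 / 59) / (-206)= -33 / 6077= -0.01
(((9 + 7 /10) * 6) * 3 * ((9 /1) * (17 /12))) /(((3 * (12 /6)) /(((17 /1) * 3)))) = 756891 /40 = 18922.28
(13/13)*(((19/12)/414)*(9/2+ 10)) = 551/9936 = 0.06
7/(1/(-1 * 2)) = -14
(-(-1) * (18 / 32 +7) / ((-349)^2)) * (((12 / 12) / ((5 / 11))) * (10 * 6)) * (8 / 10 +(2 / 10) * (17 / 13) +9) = 1305711 / 15834130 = 0.08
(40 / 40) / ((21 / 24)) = 8 / 7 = 1.14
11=11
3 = 3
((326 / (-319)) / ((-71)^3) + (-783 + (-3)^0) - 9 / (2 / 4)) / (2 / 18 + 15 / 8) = -6576399854928 / 16326826087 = -402.80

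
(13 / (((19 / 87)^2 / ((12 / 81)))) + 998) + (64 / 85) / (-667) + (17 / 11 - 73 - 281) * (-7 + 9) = 225228289148 / 675407535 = 333.47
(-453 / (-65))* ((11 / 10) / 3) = 1661 / 650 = 2.56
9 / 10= 0.90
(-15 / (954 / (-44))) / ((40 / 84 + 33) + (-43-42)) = -0.01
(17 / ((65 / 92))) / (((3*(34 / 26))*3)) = 2.04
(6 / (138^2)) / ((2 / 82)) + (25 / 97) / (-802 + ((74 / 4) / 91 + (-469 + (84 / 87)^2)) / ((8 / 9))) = 6371650444673 / 500780884829622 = 0.01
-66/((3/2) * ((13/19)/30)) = -25080/13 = -1929.23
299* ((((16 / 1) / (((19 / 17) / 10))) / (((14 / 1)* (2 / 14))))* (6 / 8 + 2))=1118260 / 19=58855.79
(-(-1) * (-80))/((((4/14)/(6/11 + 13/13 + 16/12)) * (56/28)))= -13300/33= -403.03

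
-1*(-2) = 2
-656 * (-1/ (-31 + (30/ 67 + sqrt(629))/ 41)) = -38350394516/ 1810945637 - 30184036 * sqrt(629)/ 1810945637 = -21.60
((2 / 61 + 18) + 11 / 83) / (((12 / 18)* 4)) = 275913 / 40504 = 6.81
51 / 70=0.73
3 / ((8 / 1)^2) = 3 / 64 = 0.05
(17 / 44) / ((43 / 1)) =17 / 1892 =0.01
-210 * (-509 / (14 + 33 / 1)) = 106890 / 47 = 2274.26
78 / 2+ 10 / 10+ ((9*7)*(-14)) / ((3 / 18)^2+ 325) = 436288 / 11701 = 37.29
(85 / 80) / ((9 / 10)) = 1.18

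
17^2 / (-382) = -289 / 382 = -0.76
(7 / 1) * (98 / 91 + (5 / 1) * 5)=2373 / 13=182.54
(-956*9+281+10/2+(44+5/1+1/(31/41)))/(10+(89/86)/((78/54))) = -286541164/371411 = -771.49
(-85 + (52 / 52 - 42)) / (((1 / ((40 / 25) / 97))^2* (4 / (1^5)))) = -2016 / 235225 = -0.01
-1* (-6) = 6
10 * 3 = 30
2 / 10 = 1 / 5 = 0.20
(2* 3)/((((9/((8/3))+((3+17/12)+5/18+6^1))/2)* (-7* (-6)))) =144/7091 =0.02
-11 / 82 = -0.13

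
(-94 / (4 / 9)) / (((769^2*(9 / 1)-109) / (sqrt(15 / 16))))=-423*sqrt(15) / 42577120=-0.00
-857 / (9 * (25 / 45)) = -171.40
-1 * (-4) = 4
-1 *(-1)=1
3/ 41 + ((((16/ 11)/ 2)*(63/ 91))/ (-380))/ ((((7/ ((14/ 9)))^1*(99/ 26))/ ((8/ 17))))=5273581/ 72108135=0.07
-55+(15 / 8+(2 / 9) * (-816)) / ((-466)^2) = -55.00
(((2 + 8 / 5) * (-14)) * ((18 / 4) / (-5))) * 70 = 15876 / 5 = 3175.20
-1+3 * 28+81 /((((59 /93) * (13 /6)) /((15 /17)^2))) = 28567579 /221663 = 128.88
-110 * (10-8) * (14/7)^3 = -1760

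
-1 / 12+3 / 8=0.29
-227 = -227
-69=-69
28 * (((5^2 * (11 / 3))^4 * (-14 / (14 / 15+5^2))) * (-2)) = 22419031250000 / 10503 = 2134535965.91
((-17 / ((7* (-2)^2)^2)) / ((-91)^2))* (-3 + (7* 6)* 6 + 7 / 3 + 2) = -0.00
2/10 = 0.20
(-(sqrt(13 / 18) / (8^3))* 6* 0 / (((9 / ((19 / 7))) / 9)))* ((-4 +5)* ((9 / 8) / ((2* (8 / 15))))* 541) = 0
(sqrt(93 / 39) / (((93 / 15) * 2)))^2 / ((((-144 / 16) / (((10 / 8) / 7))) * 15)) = -25 / 1218672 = -0.00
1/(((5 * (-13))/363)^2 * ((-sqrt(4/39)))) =-131769 * sqrt(39)/8450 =-97.38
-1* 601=-601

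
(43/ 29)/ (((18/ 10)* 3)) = 215/ 783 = 0.27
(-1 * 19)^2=361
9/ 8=1.12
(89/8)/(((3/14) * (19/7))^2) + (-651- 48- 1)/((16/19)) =-10375547/12996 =-798.36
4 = 4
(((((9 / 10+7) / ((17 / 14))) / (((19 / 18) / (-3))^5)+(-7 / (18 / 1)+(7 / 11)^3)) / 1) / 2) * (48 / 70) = -1738295752545406 / 4202001905475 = -413.68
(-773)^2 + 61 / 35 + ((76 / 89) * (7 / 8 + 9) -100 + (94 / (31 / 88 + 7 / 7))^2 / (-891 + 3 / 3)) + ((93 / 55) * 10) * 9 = 16569407252315 / 27727238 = 597585.93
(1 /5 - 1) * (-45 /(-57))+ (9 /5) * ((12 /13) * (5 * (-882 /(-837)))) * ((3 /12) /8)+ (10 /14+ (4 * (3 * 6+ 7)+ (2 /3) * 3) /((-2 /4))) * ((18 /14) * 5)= -1961801265 /1500772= -1307.19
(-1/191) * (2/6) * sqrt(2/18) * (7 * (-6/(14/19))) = 19/573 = 0.03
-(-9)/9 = 1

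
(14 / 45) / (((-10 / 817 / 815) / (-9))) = 932197 / 5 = 186439.40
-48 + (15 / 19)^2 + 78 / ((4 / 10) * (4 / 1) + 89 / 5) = -1518201 / 35017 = -43.36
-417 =-417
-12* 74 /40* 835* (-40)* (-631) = -467873880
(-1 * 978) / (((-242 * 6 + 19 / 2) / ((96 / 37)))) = 187776 / 106745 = 1.76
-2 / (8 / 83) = -83 / 4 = -20.75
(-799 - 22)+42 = -779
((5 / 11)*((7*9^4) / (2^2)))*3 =15656.93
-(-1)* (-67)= -67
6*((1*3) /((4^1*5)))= 9 /10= 0.90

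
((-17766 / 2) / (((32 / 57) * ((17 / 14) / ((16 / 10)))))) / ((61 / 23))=-81519291 / 10370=-7861.07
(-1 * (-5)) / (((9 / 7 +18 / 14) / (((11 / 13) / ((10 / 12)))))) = 77 / 39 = 1.97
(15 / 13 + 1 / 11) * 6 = 1068 / 143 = 7.47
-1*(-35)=35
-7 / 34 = -0.21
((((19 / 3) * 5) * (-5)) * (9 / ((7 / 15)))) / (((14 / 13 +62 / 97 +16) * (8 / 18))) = -48516975 / 125104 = -387.81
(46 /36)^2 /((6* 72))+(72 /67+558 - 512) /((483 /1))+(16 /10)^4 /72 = 181429916963 /943646760000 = 0.19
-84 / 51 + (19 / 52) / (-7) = -10515 / 6188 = -1.70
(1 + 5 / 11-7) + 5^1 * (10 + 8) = 929 / 11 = 84.45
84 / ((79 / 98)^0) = 84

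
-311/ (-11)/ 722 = 311/ 7942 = 0.04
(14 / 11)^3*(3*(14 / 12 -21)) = -163268 / 1331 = -122.67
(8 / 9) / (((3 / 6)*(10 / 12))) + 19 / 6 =53 / 10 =5.30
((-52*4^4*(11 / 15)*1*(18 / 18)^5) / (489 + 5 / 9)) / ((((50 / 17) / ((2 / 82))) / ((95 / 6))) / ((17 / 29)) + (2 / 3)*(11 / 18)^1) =-32564353536 / 21882189715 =-1.49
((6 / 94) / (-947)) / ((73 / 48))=-144 / 3249157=-0.00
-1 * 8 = -8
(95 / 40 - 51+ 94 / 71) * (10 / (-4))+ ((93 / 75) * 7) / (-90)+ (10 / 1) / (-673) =101612655587 / 860094000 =118.14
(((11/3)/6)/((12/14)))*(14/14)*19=1463/108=13.55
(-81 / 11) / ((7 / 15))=-1215 / 77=-15.78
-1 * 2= -2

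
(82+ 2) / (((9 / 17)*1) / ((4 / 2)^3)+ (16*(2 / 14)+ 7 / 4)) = 79968 / 3905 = 20.48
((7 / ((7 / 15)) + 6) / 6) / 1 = 7 / 2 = 3.50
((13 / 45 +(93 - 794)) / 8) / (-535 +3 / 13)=102479 / 625680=0.16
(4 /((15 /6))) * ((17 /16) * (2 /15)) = 17 /75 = 0.23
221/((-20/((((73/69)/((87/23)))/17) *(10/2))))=-949/1044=-0.91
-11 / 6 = -1.83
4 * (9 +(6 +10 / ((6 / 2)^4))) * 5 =24500 / 81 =302.47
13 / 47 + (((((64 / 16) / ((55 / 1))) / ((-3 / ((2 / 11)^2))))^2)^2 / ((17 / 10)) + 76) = 1936624113870027278509 / 25389493264125799875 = 76.28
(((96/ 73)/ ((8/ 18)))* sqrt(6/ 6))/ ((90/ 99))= 3.25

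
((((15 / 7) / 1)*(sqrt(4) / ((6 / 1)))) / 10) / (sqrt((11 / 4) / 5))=sqrt(55) / 77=0.10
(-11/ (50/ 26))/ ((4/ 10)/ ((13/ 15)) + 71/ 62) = -115258/ 32375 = -3.56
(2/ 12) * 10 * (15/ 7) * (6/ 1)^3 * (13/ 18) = 3900/ 7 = 557.14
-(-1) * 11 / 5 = 11 / 5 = 2.20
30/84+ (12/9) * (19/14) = 13/6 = 2.17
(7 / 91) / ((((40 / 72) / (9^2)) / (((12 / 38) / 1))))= 4374 / 1235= 3.54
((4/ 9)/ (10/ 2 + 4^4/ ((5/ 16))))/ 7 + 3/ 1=778889/ 259623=3.00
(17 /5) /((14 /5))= 17 /14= 1.21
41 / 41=1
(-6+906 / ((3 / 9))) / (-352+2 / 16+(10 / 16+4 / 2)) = -10848 / 1397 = -7.77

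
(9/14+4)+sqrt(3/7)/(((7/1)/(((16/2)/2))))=4 * sqrt(21)/49+65/14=5.02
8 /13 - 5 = -57 /13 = -4.38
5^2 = 25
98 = 98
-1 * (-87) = 87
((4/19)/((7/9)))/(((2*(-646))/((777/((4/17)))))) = -999/1444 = -0.69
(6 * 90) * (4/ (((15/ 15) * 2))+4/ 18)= 1200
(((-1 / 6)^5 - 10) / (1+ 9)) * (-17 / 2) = 1321937 / 155520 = 8.50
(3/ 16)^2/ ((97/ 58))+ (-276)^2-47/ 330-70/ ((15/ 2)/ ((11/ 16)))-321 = 51795397683/ 682880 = 75848.46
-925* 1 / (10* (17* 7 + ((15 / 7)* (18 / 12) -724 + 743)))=-1295 / 1977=-0.66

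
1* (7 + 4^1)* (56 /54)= 308 /27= 11.41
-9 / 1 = -9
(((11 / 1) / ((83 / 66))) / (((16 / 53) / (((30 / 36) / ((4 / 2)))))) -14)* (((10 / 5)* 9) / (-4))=46071 / 5312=8.67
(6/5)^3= 216/125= 1.73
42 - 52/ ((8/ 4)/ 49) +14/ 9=-11074/ 9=-1230.44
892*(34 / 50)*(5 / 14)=7582 / 35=216.63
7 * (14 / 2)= 49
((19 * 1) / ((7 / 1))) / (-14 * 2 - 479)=-19 / 3549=-0.01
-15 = -15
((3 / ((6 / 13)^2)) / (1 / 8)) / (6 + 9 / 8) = 2704 / 171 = 15.81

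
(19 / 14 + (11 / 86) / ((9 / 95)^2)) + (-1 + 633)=15789343 / 24381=647.61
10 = 10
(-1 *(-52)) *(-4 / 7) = -208 / 7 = -29.71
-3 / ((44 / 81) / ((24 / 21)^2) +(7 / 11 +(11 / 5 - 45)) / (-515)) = -6.03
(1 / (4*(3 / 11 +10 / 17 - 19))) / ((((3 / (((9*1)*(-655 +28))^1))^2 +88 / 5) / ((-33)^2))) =-3602608602615 / 4224507691264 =-0.85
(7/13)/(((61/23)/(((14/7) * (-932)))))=-300104/793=-378.44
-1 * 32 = -32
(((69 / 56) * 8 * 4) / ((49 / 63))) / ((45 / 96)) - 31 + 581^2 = 82721346 / 245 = 337638.15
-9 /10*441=-3969 /10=-396.90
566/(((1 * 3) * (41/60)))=11320/41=276.10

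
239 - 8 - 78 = 153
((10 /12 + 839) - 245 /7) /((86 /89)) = 429781 /516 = 832.91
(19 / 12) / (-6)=-19 / 72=-0.26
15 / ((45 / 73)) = 73 / 3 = 24.33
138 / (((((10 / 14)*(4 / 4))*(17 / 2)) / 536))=1035552 / 85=12182.96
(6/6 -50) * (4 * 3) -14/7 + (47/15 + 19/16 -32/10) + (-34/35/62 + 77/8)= -30168373/52080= -579.27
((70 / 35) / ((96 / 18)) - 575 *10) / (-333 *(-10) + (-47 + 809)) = -45997 / 32736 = -1.41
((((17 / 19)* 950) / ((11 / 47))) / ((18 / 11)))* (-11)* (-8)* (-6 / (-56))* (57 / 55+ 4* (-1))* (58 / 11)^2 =-4381172680 / 2541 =-1724192.32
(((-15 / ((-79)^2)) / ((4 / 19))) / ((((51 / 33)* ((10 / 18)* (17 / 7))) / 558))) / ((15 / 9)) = -33062337 / 18036490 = -1.83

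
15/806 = 0.02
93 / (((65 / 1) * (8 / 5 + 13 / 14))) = 434 / 767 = 0.57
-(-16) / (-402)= -8 / 201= -0.04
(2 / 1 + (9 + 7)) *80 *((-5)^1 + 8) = 4320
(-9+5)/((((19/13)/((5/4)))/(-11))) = 715/19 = 37.63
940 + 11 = 951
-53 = -53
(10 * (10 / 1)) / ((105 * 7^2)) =20 / 1029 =0.02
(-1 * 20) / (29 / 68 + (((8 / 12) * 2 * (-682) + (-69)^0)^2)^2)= -0.00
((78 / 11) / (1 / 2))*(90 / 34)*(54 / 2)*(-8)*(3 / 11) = -4548960 / 2057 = -2211.45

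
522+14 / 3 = 1580 / 3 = 526.67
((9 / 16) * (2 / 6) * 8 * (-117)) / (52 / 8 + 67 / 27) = -9477 / 485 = -19.54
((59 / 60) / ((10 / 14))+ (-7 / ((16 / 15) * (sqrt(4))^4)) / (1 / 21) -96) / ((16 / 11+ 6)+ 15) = -21803573 / 4742400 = -4.60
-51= -51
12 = 12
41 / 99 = 0.41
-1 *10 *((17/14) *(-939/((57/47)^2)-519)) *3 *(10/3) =140544.77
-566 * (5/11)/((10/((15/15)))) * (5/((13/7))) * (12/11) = -118860/1573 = -75.56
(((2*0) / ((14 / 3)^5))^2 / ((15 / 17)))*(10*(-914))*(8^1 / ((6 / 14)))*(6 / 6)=0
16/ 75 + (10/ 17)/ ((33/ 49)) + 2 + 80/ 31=2464052/ 434775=5.67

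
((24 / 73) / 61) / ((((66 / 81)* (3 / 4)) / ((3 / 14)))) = 648 / 342881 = 0.00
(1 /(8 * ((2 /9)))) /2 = 9 /32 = 0.28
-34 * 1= -34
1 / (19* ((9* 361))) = 1 / 61731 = 0.00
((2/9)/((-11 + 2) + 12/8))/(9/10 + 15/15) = -8/513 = -0.02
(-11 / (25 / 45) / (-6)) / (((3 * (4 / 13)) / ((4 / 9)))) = 143 / 90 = 1.59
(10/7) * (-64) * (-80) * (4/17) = 204800/119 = 1721.01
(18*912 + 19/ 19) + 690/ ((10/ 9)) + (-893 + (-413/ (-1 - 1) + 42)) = 32787/ 2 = 16393.50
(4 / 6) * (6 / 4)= 1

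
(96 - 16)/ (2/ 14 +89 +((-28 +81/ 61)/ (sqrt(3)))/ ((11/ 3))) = 0.94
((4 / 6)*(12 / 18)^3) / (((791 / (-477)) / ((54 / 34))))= -2544 / 13447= -0.19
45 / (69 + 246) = 1 / 7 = 0.14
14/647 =0.02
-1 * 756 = -756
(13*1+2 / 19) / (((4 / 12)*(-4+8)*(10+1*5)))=249 / 380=0.66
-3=-3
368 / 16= 23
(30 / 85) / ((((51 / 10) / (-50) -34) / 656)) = -1968000 / 289867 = -6.79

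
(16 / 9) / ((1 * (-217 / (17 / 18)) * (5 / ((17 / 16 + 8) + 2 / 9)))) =-3247 / 225990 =-0.01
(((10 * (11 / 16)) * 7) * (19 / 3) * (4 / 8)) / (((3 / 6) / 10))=36575 / 12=3047.92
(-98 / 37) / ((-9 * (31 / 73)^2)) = 522242 / 320013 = 1.63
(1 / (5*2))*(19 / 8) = 19 / 80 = 0.24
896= 896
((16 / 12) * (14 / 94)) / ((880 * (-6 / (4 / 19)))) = -7 / 884070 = -0.00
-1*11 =-11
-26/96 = -13/48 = -0.27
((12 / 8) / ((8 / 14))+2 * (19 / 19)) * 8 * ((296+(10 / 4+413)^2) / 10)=5118913 / 8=639864.12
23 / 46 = 1 / 2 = 0.50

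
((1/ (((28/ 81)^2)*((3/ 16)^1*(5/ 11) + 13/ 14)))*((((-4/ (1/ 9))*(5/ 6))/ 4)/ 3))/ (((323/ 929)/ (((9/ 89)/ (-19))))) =3017108655/ 9550730798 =0.32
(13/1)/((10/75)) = 195/2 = 97.50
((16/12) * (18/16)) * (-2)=-3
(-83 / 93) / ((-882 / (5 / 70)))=83 / 1148364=0.00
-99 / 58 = -1.71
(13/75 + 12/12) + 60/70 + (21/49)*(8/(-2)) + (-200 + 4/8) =-209143/1050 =-199.18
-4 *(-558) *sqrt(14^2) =31248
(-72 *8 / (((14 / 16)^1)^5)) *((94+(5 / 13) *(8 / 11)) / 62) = -18176016384 / 10643633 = -1707.69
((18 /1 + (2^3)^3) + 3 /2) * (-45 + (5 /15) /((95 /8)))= -13624471 /570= -23902.58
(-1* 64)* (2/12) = -32/3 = -10.67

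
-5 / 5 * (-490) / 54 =245 / 27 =9.07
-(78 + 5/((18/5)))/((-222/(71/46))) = 101459/183816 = 0.55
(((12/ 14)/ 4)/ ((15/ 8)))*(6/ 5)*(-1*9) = -216/ 175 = -1.23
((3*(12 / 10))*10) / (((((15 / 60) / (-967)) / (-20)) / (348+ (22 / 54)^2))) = 78539894720 / 81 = 969628329.88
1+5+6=12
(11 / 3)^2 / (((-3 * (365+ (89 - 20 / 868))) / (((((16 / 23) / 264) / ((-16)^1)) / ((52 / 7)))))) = 16709 / 76348363104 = 0.00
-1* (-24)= 24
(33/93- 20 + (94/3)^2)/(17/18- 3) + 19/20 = -289611/620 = -467.11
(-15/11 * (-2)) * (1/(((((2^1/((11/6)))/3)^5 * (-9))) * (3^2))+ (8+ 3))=341515/13824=24.70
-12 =-12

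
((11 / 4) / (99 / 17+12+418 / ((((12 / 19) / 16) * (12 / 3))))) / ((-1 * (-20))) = 561 / 10873840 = 0.00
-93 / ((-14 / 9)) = 837 / 14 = 59.79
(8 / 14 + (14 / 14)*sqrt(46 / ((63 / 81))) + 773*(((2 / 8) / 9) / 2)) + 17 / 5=22.40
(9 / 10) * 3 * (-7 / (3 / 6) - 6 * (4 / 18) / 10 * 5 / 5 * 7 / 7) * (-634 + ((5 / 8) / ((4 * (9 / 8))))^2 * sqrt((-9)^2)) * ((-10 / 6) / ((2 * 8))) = -4837363 / 1920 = -2519.46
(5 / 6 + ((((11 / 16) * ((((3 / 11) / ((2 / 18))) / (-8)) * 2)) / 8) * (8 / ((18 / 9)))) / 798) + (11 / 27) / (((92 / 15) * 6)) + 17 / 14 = 6217565 / 3020544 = 2.06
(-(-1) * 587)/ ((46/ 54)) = 689.09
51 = 51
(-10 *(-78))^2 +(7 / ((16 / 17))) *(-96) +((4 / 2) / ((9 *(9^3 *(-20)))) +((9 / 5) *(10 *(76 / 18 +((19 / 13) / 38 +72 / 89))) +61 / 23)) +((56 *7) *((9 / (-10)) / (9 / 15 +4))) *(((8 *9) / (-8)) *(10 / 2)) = 611231.21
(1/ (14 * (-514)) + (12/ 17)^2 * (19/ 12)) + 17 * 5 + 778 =1796373171/ 2079644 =863.79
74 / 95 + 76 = 7294 / 95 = 76.78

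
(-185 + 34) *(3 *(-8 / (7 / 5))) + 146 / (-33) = 596938 / 231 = 2584.15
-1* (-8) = 8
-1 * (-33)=33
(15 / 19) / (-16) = -15 / 304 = -0.05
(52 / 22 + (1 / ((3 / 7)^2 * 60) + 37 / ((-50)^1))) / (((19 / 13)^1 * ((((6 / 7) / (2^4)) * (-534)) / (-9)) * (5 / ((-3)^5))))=-41701023 / 2325125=-17.93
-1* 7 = -7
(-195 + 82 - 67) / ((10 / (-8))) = 144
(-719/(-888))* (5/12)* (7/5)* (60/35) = 719/888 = 0.81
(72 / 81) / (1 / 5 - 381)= -5 / 2142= -0.00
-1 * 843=-843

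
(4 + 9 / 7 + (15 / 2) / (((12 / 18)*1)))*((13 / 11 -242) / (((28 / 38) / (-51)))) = 1188465903 / 4312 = 275618.25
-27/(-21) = 1.29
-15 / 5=-3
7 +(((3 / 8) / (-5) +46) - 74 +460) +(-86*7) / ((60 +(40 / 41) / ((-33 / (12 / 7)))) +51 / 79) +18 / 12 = 260232116259 / 604501880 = 430.49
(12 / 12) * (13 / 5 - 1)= 8 / 5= 1.60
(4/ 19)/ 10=2/ 95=0.02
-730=-730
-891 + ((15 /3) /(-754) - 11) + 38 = -651461 /754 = -864.01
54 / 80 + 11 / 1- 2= 387 / 40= 9.68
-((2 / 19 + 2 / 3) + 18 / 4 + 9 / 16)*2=-5321 / 456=-11.67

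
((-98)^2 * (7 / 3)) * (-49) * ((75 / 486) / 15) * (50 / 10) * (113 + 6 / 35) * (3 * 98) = -456687535220 / 243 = -1879372572.92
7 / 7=1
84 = 84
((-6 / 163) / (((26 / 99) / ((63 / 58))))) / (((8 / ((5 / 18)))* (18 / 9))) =-10395 / 3932864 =-0.00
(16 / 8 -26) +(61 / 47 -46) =-3229 / 47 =-68.70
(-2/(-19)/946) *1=1/8987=0.00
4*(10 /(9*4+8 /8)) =40 /37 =1.08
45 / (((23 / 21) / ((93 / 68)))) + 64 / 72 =803477 / 14076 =57.08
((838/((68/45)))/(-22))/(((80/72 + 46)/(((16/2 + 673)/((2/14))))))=-808936065/317152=-2550.63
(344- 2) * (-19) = -6498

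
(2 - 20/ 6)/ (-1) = 4/ 3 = 1.33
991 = 991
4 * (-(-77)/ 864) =77/ 216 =0.36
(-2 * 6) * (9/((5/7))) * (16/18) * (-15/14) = 144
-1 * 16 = -16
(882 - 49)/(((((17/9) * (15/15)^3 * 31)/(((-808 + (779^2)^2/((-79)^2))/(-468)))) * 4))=-18044296871097/40241968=-448394.99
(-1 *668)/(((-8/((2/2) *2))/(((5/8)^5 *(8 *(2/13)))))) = 521875/26624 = 19.60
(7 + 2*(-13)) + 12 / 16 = -73 / 4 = -18.25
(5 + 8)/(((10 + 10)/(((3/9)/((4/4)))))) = 13/60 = 0.22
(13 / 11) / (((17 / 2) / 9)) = 234 / 187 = 1.25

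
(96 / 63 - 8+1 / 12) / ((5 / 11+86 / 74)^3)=-12068026597 / 7976928736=-1.51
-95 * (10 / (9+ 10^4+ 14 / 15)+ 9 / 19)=-45.09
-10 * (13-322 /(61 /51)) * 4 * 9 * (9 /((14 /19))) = 481060620 /427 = 1126605.67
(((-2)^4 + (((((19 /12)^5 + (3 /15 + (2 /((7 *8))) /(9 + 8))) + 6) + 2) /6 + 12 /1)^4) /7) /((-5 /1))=-31750427806474639200794745941448942173281 /21795449480046279938877372864921600000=-1456.75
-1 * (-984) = 984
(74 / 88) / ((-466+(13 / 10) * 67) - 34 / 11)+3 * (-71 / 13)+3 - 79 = -100932043 / 1092494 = -92.39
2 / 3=0.67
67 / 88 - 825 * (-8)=580867 / 88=6600.76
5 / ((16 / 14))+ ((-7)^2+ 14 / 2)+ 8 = 68.38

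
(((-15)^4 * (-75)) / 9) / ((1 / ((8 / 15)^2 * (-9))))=1080000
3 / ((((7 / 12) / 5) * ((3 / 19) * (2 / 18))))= 10260 / 7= 1465.71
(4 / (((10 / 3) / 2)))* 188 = 2256 / 5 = 451.20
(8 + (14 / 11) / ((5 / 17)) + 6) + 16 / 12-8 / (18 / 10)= 7532 / 495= 15.22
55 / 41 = 1.34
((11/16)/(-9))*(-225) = 17.19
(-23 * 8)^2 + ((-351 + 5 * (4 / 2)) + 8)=33523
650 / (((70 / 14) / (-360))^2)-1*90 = 3369510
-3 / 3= -1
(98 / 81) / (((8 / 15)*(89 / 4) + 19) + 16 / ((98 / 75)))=24010 / 855549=0.03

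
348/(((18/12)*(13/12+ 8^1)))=2784/109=25.54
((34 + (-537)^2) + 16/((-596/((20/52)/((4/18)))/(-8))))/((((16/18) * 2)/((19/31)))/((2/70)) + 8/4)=1802395917/646958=2785.96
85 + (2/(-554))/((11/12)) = 258983/3047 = 85.00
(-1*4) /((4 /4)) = -4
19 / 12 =1.58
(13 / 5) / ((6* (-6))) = -13 / 180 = -0.07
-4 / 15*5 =-4 / 3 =-1.33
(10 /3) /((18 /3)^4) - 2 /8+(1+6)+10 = 32567 /1944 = 16.75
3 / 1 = 3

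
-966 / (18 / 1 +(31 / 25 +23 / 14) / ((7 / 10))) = -236670 / 5419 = -43.67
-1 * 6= -6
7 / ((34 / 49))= 343 / 34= 10.09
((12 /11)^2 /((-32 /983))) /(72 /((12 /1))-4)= -8847 /484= -18.28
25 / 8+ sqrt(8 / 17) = 2 * sqrt(34) / 17+ 25 / 8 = 3.81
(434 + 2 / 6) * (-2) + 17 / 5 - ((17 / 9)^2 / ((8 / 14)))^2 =-474623813 / 524880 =-904.25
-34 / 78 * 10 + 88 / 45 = -1406 / 585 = -2.40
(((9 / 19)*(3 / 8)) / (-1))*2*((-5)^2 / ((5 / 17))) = -2295 / 76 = -30.20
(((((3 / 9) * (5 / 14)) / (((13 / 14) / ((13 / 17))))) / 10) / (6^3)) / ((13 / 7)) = 7 / 286416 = 0.00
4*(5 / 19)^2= 100 / 361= 0.28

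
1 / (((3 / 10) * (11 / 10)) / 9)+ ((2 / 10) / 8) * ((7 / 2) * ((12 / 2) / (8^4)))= 49152231 / 1802240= 27.27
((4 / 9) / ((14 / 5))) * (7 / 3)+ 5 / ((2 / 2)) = 145 / 27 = 5.37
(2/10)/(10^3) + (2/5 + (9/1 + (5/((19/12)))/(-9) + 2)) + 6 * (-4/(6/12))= -36.95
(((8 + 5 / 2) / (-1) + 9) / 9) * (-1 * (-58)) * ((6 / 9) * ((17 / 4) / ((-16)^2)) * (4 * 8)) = -493 / 144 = -3.42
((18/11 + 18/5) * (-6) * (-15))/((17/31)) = 160704/187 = 859.38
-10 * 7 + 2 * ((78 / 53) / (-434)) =-70.01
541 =541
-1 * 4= -4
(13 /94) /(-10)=-13 /940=-0.01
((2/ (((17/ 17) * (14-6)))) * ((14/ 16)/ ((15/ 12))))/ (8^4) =7/ 163840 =0.00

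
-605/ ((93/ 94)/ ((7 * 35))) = -13933150/ 93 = -149818.82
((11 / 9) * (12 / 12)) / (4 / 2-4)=-11 / 18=-0.61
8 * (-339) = -2712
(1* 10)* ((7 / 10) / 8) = 7 / 8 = 0.88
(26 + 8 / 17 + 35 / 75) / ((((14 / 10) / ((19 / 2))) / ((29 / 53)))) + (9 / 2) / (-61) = 115351835 / 1154181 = 99.94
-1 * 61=-61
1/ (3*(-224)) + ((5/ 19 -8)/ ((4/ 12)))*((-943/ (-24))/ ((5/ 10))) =-23288347/ 12768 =-1823.96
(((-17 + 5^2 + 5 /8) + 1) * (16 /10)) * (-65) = -1001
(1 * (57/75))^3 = 6859/15625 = 0.44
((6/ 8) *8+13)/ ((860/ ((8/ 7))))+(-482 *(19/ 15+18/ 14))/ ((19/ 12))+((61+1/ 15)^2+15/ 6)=7603976903/ 2573550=2954.66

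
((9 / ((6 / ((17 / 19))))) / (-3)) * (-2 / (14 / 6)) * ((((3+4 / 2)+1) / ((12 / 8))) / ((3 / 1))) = 68 / 133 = 0.51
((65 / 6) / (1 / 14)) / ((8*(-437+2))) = -91 / 2088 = -0.04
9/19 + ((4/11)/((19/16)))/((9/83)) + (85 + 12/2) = 177374/1881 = 94.30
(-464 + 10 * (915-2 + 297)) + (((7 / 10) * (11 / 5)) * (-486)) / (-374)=9892301 / 850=11638.00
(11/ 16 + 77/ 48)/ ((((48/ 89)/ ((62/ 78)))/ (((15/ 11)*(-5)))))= -344875/ 14976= -23.03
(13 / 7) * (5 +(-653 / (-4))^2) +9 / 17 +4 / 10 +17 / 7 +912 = 479984553 / 9520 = 50418.55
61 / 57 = 1.07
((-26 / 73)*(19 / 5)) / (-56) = 247 / 10220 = 0.02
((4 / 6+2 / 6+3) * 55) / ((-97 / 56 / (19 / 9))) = -268.13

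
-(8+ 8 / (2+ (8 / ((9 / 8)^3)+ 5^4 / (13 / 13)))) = -3695264 / 461179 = -8.01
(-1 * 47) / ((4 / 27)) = -1269 / 4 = -317.25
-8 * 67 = -536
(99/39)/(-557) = -33/7241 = -0.00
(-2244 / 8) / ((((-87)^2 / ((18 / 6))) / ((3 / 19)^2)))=-1683 / 607202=-0.00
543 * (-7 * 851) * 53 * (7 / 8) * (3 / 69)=-52176327 / 8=-6522040.88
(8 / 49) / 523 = 0.00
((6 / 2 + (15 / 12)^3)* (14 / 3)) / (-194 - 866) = -2219 / 101760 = -0.02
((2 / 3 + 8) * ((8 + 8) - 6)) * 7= 1820 / 3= 606.67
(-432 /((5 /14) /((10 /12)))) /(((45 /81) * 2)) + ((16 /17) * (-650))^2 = 373348.86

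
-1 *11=-11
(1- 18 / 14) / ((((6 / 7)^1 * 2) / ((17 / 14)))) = -0.20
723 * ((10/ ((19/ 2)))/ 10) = 1446/ 19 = 76.11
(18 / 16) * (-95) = -855 / 8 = -106.88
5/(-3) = -5/3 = -1.67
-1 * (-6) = 6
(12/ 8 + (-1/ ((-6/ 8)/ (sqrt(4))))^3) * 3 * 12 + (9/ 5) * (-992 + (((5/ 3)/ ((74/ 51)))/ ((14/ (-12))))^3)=-273809882711/ 260609685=-1050.65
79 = 79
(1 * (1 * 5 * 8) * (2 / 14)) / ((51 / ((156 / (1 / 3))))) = 6240 / 119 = 52.44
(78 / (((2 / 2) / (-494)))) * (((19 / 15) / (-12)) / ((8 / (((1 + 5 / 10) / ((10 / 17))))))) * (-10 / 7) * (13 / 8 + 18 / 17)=-4453657 / 896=-4970.60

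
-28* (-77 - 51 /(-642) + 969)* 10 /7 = -3818100 /107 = -35683.18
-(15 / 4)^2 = -225 / 16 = -14.06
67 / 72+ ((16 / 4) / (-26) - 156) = -155.22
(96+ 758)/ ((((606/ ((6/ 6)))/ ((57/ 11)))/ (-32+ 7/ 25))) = -6433609/ 27775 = -231.63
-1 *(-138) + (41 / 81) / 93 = 1039595 / 7533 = 138.01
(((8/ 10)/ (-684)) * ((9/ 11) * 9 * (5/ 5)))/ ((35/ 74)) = -666/ 36575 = -0.02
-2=-2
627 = 627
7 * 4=28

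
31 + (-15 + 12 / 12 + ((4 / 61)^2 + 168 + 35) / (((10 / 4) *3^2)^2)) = 4856183 / 279075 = 17.40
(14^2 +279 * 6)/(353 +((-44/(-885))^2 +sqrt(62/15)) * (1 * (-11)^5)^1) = 51725355067163250/65765837732908300690529 -12316487092836423750 * sqrt(930)/65765837732908300690529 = -0.01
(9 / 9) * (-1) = -1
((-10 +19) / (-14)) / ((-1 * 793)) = 9 / 11102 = 0.00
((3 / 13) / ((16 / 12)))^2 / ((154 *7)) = 81 / 2914912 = 0.00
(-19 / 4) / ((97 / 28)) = -133 / 97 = -1.37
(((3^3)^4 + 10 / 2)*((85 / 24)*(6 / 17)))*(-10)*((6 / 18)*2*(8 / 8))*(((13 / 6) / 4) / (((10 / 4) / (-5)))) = 86359975 / 18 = 4797776.39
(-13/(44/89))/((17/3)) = -3471/748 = -4.64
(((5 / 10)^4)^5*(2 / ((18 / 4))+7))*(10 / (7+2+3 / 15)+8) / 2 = 14003 / 434110464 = 0.00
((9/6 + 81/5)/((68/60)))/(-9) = -59/34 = -1.74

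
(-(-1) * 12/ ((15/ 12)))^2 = 92.16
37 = 37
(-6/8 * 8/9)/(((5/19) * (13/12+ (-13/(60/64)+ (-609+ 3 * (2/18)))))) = 152/37287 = 0.00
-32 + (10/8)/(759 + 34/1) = -32.00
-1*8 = -8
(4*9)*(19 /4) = 171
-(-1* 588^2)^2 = -119538913536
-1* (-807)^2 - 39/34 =-22142505/34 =-651250.15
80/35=16/7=2.29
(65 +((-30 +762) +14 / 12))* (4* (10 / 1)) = 95780 / 3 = 31926.67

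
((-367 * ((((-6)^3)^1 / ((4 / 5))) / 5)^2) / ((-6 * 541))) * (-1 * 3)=-535086 / 541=-989.07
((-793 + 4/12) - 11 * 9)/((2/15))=-6687.50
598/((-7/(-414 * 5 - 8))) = 1242644/7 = 177520.57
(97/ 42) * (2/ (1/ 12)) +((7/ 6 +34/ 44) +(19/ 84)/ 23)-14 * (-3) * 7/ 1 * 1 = 1066783/ 3036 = 351.38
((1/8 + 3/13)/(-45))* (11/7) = -407/32760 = -0.01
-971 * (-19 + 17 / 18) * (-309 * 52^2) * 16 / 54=-351565697600 / 81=-4340317254.32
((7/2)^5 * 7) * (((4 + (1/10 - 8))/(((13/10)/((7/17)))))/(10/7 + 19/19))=-17294403/9248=-1870.07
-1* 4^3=-64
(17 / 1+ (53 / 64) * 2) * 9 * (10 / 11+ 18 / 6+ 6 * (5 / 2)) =69849 / 22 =3174.95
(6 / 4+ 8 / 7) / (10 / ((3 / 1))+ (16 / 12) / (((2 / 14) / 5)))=0.05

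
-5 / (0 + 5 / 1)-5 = -6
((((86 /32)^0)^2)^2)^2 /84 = 1 /84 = 0.01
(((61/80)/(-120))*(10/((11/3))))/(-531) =61/1869120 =0.00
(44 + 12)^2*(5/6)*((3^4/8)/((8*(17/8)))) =26460/17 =1556.47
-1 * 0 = 0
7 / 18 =0.39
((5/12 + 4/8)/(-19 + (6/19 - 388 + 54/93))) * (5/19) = -31/52188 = -0.00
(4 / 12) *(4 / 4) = 0.33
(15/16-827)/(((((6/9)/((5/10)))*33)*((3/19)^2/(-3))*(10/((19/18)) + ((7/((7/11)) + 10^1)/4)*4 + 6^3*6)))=90655403/53228736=1.70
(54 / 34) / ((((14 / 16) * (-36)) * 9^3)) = -2 / 28917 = -0.00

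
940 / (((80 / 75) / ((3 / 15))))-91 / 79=55331 / 316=175.10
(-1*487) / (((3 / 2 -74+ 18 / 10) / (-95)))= -462650 / 707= -654.38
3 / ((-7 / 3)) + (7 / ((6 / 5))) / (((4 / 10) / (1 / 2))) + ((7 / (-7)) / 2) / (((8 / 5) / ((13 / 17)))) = 32941 / 5712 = 5.77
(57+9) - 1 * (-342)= 408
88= 88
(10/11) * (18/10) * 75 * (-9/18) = -675/11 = -61.36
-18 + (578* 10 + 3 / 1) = 5765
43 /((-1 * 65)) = -43 /65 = -0.66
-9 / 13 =-0.69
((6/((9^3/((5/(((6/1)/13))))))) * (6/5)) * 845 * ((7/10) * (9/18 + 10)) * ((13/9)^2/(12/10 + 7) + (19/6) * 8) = 17003.71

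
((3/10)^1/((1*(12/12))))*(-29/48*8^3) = -464/5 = -92.80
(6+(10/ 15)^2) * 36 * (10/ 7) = 2320/ 7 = 331.43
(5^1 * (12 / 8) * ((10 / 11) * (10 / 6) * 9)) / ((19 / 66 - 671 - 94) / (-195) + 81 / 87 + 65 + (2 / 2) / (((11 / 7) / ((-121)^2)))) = 38171250 / 3503455009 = 0.01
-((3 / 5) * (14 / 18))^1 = -7 / 15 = -0.47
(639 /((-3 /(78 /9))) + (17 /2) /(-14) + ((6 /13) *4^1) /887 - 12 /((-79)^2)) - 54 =-3829759542171 /2015019188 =-1900.61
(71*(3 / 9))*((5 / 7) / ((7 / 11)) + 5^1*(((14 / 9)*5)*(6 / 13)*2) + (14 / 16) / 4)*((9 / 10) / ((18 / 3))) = 161682407 / 1223040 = 132.20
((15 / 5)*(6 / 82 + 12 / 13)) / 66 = 531 / 11726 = 0.05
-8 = -8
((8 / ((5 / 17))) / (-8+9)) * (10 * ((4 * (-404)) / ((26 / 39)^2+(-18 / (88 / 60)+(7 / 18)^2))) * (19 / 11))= 2705882112 / 41617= 65018.67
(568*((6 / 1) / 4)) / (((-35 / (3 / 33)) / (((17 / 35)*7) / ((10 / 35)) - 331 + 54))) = 102666 / 175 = 586.66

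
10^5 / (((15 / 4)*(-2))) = -40000 / 3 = -13333.33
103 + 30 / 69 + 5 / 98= 233257 / 2254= 103.49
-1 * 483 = -483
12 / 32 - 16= -125 / 8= -15.62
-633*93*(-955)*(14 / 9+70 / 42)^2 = 5253436855 / 9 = 583715206.11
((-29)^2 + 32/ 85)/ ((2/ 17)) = 71517/ 10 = 7151.70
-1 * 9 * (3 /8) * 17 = -459 /8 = -57.38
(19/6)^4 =130321/1296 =100.56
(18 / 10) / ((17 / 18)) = 162 / 85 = 1.91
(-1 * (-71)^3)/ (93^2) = 357911/ 8649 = 41.38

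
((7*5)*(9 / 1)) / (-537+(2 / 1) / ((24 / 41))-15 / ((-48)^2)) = -26880 / 45533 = -0.59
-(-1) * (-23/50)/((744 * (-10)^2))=-23/3720000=-0.00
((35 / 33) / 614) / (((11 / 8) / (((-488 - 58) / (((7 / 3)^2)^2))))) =-42120 / 1820203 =-0.02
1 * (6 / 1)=6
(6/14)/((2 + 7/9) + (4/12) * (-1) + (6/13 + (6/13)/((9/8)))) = 351/2716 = 0.13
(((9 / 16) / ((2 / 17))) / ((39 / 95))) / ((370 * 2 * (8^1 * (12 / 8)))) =323 / 246272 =0.00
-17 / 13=-1.31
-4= -4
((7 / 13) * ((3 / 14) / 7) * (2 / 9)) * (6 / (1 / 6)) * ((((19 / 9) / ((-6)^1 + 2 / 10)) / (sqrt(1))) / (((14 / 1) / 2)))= -380 / 55419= -0.01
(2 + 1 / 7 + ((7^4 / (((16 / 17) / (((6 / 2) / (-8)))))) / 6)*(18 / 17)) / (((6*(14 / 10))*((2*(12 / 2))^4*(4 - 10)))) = 248905 / 1560674304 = 0.00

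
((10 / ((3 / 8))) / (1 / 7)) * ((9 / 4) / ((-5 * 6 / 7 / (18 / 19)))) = -1764 / 19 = -92.84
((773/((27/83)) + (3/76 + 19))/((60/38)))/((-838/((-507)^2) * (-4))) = 116333.27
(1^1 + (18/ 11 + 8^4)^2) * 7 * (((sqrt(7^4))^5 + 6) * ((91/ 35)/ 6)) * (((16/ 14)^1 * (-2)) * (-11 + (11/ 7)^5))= 46617639946251129.37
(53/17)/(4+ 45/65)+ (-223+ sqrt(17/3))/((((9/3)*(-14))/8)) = 939473/21777 - 4*sqrt(51)/63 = 42.69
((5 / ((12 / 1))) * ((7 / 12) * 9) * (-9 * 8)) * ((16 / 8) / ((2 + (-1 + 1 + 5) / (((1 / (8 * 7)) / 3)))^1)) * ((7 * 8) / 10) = -882 / 421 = -2.10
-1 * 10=-10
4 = 4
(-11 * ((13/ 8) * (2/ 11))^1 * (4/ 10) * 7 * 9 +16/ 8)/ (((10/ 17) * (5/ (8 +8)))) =-54332/ 125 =-434.66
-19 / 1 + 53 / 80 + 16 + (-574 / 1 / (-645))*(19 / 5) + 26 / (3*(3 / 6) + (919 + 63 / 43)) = 4387548209 / 4091312400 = 1.07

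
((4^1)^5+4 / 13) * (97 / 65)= 1291652 / 845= 1528.58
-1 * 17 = -17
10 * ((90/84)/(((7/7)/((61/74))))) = 4575/518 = 8.83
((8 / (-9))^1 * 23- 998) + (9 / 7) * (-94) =-71776 / 63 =-1139.30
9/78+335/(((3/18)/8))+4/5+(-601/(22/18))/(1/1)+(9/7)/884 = 5305624777/340340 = 15589.19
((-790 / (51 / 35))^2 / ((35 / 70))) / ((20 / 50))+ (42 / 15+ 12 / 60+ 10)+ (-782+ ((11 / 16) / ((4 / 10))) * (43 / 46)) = 5623947502597 / 3828672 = 1468902.93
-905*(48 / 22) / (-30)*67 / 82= 24254 / 451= 53.78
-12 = -12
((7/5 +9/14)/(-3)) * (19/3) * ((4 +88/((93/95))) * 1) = -11862422/29295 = -404.93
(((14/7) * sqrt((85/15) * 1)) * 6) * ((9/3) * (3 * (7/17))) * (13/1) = 3276 * sqrt(51)/17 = 1376.20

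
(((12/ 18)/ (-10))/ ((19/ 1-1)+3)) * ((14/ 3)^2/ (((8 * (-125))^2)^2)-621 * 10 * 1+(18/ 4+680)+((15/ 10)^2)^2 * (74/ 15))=12376181249999951/ 708750000000000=17.46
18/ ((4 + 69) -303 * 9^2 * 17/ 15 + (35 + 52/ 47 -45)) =-2115/ 3260777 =-0.00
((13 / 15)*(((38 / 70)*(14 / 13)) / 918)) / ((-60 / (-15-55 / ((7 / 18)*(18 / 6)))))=551 / 963900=0.00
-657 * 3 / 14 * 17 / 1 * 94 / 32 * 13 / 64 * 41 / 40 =-839383857 / 573440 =-1463.77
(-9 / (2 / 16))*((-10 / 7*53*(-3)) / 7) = -114480 / 49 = -2336.33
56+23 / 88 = 56.26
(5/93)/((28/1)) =5/2604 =0.00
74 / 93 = 0.80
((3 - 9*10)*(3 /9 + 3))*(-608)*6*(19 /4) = 5025120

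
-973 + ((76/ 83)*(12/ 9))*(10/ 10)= -241973/ 249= -971.78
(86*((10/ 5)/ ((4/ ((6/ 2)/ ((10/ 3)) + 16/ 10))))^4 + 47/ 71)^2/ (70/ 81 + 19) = 296778797198361/ 132890116096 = 2233.26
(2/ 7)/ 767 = 2/ 5369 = 0.00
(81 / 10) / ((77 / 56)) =324 / 55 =5.89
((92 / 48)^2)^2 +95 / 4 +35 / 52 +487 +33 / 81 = 141611053 / 269568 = 525.33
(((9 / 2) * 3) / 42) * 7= 9 / 4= 2.25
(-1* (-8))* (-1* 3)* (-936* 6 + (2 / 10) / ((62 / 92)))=20890416 / 155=134776.88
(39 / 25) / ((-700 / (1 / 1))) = -39 / 17500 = -0.00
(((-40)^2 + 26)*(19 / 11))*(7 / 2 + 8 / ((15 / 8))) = 1199717 / 55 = 21813.04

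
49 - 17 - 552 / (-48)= 87 / 2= 43.50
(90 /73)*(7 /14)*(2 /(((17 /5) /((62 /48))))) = 2325 /4964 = 0.47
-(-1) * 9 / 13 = 9 / 13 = 0.69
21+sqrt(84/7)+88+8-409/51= 2* sqrt(3)+5558/51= 112.44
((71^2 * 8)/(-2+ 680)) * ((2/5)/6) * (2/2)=20164/5085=3.97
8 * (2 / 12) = 4 / 3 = 1.33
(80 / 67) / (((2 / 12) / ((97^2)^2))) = 42494054880 / 67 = 634239625.07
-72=-72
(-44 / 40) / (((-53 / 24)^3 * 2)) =38016 / 744385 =0.05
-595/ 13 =-45.77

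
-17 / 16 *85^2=-122825 / 16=-7676.56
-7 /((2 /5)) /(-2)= 35 /4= 8.75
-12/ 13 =-0.92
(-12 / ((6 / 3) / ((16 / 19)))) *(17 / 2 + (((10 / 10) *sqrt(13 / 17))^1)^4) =-252048 / 5491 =-45.90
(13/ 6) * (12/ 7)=26/ 7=3.71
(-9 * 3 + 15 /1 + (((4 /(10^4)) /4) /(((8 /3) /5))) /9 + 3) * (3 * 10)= -270.00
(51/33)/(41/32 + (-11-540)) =-544/193501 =-0.00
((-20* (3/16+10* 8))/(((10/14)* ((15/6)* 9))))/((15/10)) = -8981/135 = -66.53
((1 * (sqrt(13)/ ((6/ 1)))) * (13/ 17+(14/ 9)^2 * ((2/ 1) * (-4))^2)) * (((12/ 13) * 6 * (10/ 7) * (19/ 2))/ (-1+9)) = 20358595 * sqrt(13)/ 83538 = 878.69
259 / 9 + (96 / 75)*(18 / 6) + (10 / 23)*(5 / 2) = 174422 / 5175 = 33.70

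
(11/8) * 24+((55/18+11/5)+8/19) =66137/1710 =38.68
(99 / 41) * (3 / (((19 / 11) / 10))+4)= 40194 / 779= 51.60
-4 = -4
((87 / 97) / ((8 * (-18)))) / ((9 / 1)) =-29 / 41904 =-0.00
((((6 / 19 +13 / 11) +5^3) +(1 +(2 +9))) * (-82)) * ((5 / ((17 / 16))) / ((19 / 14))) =-2658400640 / 67507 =-39379.63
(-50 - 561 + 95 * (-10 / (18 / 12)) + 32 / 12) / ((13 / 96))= -9169.23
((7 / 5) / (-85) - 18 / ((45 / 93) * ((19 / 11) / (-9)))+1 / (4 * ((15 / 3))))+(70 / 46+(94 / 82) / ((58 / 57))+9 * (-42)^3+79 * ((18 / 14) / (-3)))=-4121873693029103 / 6183156700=-666629.34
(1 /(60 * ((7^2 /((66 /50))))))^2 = 121 /600250000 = 0.00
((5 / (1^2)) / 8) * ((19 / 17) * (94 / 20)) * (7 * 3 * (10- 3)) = 131271 / 272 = 482.61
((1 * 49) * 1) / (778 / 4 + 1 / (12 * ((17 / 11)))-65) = 9996 / 26429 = 0.38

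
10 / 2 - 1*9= -4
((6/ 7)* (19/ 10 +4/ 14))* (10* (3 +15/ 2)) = 1377/ 7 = 196.71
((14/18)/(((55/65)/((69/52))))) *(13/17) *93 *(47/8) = 3049501/5984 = 509.61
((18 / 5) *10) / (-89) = -36 / 89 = -0.40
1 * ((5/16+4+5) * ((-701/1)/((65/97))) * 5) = -10131553/208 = -48709.39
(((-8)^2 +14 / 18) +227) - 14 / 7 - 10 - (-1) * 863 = 10285 / 9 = 1142.78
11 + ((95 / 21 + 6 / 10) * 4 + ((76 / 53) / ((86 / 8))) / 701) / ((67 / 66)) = 31.19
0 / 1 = 0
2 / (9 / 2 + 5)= 4 / 19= 0.21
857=857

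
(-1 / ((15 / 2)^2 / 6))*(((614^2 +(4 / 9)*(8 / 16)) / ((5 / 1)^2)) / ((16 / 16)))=-27143728 / 16875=-1608.52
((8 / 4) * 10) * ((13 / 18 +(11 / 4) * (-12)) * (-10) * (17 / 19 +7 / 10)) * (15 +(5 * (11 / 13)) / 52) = 2991263975 / 19266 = 155261.29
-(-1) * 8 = 8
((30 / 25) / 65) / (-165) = -2 / 17875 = -0.00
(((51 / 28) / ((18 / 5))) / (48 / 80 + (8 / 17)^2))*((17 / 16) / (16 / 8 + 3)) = 417605 / 3190656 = 0.13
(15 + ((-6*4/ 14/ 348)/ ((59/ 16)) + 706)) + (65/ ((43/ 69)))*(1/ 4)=1539005817/ 2060044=747.07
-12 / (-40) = 0.30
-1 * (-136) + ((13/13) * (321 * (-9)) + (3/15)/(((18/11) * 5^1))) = -1238839/450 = -2752.98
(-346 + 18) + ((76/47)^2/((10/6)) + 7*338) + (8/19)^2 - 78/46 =186902752199/91706635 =2038.05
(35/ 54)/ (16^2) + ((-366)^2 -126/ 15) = 9258458287/ 69120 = 133947.60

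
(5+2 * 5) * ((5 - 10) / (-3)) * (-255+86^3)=15895025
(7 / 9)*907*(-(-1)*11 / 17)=69839 / 153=456.46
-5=-5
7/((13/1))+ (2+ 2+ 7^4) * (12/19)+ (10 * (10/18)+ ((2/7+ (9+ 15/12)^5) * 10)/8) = 9111417350549/63737856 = 142951.43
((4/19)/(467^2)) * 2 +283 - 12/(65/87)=71897183061/269339915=266.94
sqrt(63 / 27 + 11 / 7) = sqrt(1722) / 21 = 1.98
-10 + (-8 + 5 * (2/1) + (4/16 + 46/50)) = -683/100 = -6.83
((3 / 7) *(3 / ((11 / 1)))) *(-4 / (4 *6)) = -3 / 154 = -0.02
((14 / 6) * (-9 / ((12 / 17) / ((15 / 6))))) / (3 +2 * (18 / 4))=-595 / 96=-6.20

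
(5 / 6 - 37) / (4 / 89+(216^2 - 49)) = -19313 / 24888162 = -0.00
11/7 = 1.57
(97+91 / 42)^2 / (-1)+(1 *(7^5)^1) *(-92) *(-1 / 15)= 16784803 / 180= 93248.91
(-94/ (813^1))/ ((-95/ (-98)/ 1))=-9212/ 77235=-0.12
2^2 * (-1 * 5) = -20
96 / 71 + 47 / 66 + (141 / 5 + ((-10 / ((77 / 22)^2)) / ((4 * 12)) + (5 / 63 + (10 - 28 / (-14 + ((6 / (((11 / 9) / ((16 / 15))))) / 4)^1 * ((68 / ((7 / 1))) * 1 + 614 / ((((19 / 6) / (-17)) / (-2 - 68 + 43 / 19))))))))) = 282114779607691396 / 6995767175802405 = 40.33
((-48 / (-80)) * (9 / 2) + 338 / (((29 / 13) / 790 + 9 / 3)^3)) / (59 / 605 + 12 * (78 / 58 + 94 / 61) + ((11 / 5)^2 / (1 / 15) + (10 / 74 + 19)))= 35267942311973524878769 / 293749525542923646427828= 0.12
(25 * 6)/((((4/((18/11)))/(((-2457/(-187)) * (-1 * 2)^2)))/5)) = 33169500/2057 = 16125.18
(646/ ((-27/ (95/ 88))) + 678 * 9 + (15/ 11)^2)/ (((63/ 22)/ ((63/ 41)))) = 1937261/ 594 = 3261.38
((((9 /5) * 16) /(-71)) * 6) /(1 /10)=-1728 /71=-24.34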